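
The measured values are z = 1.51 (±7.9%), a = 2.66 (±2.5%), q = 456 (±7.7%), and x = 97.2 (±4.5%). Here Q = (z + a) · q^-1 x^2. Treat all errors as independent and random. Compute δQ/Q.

0.123

Let u = z + a = 4.17. δu = √(δz² + δa²) = √(0.0142 + 0.00442) = 0.137, so δu/u = 0.0328.
Q is then a monomial in u, q, x:
δQ/Q = √((δu/u)² + (-1·δq/q)² + (2·δx/x)²) = √(0.00107 + 0.00593 + 0.00810) = 0.123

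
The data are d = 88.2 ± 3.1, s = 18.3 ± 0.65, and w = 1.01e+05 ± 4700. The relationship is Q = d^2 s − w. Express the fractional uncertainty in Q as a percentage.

29.4%

Let p = d^2·s = 1.42e+05. δp/p = √((2·δd/d)² + (1·δs/s)²) = √(0.00494 + 0.00126) = 0.0788, so δp = 11200.
Q = p − w: δQ = √(δp² + δw²) = √(1.26e+08 + 2.21e+07) = 12200
Q = 41400, so δQ/Q = 12200/41400 = 0.294.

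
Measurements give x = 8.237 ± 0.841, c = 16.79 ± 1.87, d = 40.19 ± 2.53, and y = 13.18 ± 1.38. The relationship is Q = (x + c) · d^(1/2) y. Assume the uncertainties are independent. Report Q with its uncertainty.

Let u = x + c = 25.03. δu = √(δx² + δc²) = √(0.707 + 3.50) = 2.05, so δu/u = 0.0819.
Q is then a monomial in u, d, y:
δQ/Q = √((δu/u)² + (½·δd/d)² + (1·δy/y)²) = √(0.00671 + 0.000991 + 0.0110) = 0.137
Q = 2091, so δQ = 0.137 × 2091 = 286.

2091 ± 286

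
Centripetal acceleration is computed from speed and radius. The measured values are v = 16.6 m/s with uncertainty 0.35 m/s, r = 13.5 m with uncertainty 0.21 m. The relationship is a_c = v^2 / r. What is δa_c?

Each factor contributes (exponent × relative error)² to (δa_c/a_c)²:
  (2·δv/v)² = (2×0.0211)² = 0.00178;  (-1·δr/r)² = (-1×0.0156)² = 0.000242
δa_c/a_c = √(0.00202) = 0.0449
a_c = 20.4 m/s^2, so δa_c = 0.0449 × 20.4 = 0.917 m/s^2.

0.917 m/s^2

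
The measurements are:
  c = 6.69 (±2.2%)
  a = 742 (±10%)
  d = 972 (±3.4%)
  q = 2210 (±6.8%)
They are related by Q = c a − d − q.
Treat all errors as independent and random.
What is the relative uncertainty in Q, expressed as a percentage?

Let p = c·a = 4960. δp/p = √((1·δc/c)² + (1·δa/a)²) = √(0.000484 + 0.0100) = 0.102, so δp = 508.
Q = p − d − q: δQ = √(δp² + δd² + δq²) = √(2.58e+05 + 1090 + 22600) = 531
Q = 1780, so δQ/Q = 531/1780 = 0.298.

29.8%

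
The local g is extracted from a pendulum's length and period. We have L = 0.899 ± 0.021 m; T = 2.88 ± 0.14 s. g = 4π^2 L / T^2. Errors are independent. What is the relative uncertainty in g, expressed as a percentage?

10.00%

Since g is a product/quotient, work with relative uncertainties:
  (1·δL/L)² = (1×0.0234)² = 0.000546;  (-2·δT/T)² = (-2×0.0486)² = 0.00945
δg/g = √(0.01000) = 0.1000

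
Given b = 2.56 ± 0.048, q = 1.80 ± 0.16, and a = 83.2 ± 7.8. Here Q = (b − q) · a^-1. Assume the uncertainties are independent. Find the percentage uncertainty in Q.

23.9%

Let u = b − q = 0.760. δu = √(δb² + δq²) = √(0.00230 + 0.0256) = 0.167, so δu/u = 0.220.
Q is then a monomial in u, a:
δQ/Q = √((δu/u)² + (-1·δa/a)²) = √(0.0483 + 0.00879) = 0.239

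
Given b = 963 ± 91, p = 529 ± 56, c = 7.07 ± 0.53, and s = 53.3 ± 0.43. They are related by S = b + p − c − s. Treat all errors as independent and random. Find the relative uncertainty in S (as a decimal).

S is a linear combination, so absolute uncertainties add in quadrature:
  (δb)² = 8280;  (δp)² = 3140;  (δc)² = 0.281;  (δs)² = 0.185
δS = √(11400) = 107
S = 1430, so δS/S = 107/1430 = 0.0746.

0.0746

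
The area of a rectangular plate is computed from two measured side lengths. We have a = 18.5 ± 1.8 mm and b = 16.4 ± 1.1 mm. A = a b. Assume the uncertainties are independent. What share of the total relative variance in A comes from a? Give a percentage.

(δA/A)² = (1·δa/a)² + (1·δb/b)²
  a term: (1×0.0973)² = 0.00947
  b term: (1×0.0671)² = 0.00450
Total = 0.0140. Share from a = 0.00947/0.0140 = 0.678.

67.8%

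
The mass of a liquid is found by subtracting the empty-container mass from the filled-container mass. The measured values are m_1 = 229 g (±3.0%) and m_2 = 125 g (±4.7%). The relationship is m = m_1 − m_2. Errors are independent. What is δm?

For a sum/difference, combine absolute errors in quadrature:
  (δm_1)² = 47.2;  (δm_2)² = 34.5
δm = √(81.7) = 9.04 g

9.04 g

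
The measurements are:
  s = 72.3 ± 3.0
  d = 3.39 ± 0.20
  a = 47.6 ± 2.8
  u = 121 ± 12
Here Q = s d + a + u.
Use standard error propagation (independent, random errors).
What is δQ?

21.5

Let p = s·d = 245. δp/p = √((1·δs/s)² + (1·δd/d)²) = √(0.00172 + 0.00348) = 0.0721, so δp = 17.7.
Q = p + a + u: δQ = √(δp² + δa² + δu²) = √(313 + 7.84 + 144) = 21.5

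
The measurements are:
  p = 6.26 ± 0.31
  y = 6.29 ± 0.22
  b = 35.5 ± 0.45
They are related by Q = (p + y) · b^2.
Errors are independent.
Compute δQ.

Let u = p + y = 12.6. δu = √(δp² + δy²) = √(0.0961 + 0.0484) = 0.380, so δu/u = 0.0303.
Q is then a monomial in u, b:
δQ/Q = √((δu/u)² + (2·δb/b)²) = √(0.000917 + 0.000643) = 0.0395
Q = 15800, so δQ = 0.0395 × 15800 = 625.

625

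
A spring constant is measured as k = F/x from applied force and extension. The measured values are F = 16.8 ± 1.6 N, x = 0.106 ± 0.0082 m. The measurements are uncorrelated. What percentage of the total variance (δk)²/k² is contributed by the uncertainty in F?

60.2%

(δk/k)² = (1·δF/F)² + (-1·δx/x)²
  F term: (1×0.0952)² = 0.00907
  x term: (-1×0.0774)² = 0.00598
Total = 0.0151. Share from F = 0.00907/0.0151 = 0.602.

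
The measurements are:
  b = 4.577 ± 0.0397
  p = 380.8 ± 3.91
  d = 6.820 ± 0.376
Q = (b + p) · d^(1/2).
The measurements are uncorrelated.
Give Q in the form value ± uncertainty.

Let u = b + p = 385.4. δu = √(δb² + δp²) = √(0.00158 + 15.3) = 3.91, so δu/u = 0.0101.
Q is then a monomial in u, d:
δQ/Q = √((δu/u)² + (½·δd/d)²) = √(0.000103 + 0.000760) = 0.0294
Q = 1006, so δQ = 0.0294 × 1006 = 29.6.

1006 ± 29.6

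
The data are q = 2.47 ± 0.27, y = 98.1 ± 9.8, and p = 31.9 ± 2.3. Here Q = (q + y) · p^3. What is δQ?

Let u = q + y = 101. δu = √(δq² + δy²) = √(0.0729 + 96.0) = 9.80, so δu/u = 0.0975.
Q is then a monomial in u, p:
δQ/Q = √((δu/u)² + (3·δp/p)²) = √(0.00950 + 0.0468) = 0.237
Q = 3.26e+06, so δQ = 0.237 × 3.26e+06 = 7.75e+05.

7.75e+05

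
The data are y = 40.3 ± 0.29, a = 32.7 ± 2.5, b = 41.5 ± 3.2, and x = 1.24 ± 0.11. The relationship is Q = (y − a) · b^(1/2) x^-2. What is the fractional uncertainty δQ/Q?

0.378

Let u = y − a = 7.60. δu = √(δy² + δa²) = √(0.0841 + 6.25) = 2.52, so δu/u = 0.331.
Q is then a monomial in u, b, x:
δQ/Q = √((δu/u)² + (½·δb/b)² + (-2·δx/x)²) = √(0.110 + 0.00149 + 0.0315) = 0.378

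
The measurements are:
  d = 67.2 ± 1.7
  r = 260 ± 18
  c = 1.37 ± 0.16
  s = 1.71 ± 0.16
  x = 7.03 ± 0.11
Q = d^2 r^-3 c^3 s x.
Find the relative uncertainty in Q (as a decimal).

0.421

Since Q is a product/quotient, work with relative uncertainties:
  (2·δd/d)² = (2×0.0253)² = 0.00256;  (-3·δr/r)² = (-3×0.0692)² = 0.0431;  (3·δc/c)² = (3×0.117)² = 0.123;  (1·δs/s)² = (1×0.0936)² = 0.00875;  (1·δx/x)² = (1×0.0156)² = 0.000245
δQ/Q = √(0.177) = 0.421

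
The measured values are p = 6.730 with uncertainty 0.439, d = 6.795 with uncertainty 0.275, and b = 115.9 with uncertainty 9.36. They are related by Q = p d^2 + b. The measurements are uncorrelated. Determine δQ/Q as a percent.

7.88%

Let w = p·d^2 = 310.7. δw/w = √((1·δp/p)² + (2·δd/d)²) = √(0.00425 + 0.00655) = 0.104, so δw = 32.3.
Q = w + b: δQ = √(δw² + δb²) = √(1040 + 87.6) = 33.6
Q = 426.6, so δQ/Q = 33.6/426.6 = 0.0788.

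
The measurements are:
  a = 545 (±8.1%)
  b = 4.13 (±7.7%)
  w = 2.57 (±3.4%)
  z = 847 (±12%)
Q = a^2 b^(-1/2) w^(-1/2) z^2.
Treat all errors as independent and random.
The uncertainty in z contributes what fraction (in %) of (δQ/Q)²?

67.3%

(δQ/Q)² = (2·δa/a)² + (−½·δb/b)² + (−½·δw/w)² + (2·δz/z)²
  a term: (2×0.0810)² = 0.0262
  b term: (-0.5×0.0770)² = 0.00148
  w term: (-0.5×0.0340)² = 0.000289
  z term: (2×0.120)² = 0.0576
Total = 0.0856. Share from z = 0.0576/0.0856 = 0.673.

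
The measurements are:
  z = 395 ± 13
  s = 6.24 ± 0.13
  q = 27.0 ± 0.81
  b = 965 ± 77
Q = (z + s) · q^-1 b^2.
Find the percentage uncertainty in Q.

16.6%

Let u = z + s = 401. δu = √(δz² + δs²) = √(169 + 0.0169) = 13.0, so δu/u = 0.0324.
Q is then a monomial in u, q, b:
δQ/Q = √((δu/u)² + (-1·δq/q)² + (2·δb/b)²) = √(0.00105 + 0.000900 + 0.0255) = 0.166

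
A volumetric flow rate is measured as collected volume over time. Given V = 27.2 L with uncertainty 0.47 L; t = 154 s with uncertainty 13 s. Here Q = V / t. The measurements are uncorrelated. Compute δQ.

Q is a product of powers, so relative uncertainties combine in quadrature:
  (1·δV/V)² = (1×0.0173)² = 0.000299;  (-1·δt/t)² = (-1×0.0844)² = 0.00713
δQ/Q = √(0.00742) = 0.0862
Q = 0.177 L/s, so δQ = 0.0862 × 0.177 = 0.0152 L/s.

0.0152 L/s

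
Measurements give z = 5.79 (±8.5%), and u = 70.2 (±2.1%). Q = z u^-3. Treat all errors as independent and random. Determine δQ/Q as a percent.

Since Q is a product/quotient, work with relative uncertainties:
  (1·δz/z)² = (1×0.0850)² = 0.00723;  (-3·δu/u)² = (-3×0.0210)² = 0.00397
δQ/Q = √(0.0112) = 0.106

10.6%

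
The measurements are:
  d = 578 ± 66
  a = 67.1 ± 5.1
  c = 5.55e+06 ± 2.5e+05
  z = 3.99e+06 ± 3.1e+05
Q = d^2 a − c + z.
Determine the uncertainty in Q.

Let p = d^2·a = 2.24e+07. δp/p = √((2·δd/d)² + (1·δa/a)²) = √(0.0522 + 0.00578) = 0.241, so δp = 5.4e+06.
Q = p − c + z: δQ = √(δp² + δc² + δz²) = √(2.91e+13 + 6.25e+10 + 9.61e+10) = 5.41e+06

5.41e+06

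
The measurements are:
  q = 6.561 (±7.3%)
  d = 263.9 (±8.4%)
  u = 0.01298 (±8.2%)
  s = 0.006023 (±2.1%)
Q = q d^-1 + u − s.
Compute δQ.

Let p = q·d^-1 = 0.02486. δp/p = √((1·δq/q)² + (-1·δd/d)²) = √(0.00533 + 0.00706) = 0.111, so δp = 0.00277.
Q = p + u − s: δQ = √(δp² + δu² + δs²) = √(7.66e-06 + 1.13e-06 + 1.6e-08) = 0.00297

0.00297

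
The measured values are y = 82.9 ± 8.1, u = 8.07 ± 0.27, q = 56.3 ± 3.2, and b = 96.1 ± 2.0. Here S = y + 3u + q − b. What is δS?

8.97

For a sum/difference, combine absolute errors in quadrature:
  (δy)² = 65.6;  (3·δu)² = 0.656;  (δq)² = 10.2;  (δb)² = 4.00
δS = √(80.5) = 8.97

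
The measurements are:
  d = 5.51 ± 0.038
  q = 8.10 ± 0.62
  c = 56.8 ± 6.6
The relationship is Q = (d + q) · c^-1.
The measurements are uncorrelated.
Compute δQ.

0.0299

Let u = d + q = 13.6. δu = √(δd² + δq²) = √(0.00144 + 0.384) = 0.621, so δu/u = 0.0456.
Q is then a monomial in u, c:
δQ/Q = √((δu/u)² + (-1·δc/c)²) = √(0.00208 + 0.0135) = 0.125
Q = 0.240, so δQ = 0.125 × 0.240 = 0.0299.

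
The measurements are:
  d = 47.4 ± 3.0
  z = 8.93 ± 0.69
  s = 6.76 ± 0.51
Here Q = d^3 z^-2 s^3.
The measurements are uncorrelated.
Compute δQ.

Products/powers → add relative errors in quadrature, weighted by exponent:
  (3·δd/d)² = (3×0.0633)² = 0.0361;  (-2·δz/z)² = (-2×0.0773)² = 0.0239;  (3·δs/s)² = (3×0.0754)² = 0.0512
δQ/Q = √(0.111) = 0.333
Q = 4.13e+05, so δQ = 0.333 × 4.13e+05 = 1.38e+05.

1.38e+05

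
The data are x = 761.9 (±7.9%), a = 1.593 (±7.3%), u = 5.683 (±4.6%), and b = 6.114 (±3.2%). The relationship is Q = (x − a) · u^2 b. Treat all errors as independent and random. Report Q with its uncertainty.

Let w = x − a = 760.3. δw = √(δx² + δa²) = √(3620 + 0.0135) = 60.2, so δw/w = 0.0792.
Q is then a monomial in w, u, b:
δQ/Q = √((δw/w)² + (2·δu/u)² + (1·δb/b)²) = √(0.00627 + 0.00846 + 0.00102) = 0.126
Q = 150100, so δQ = 0.126 × 150100 = 18800.

150100 ± 18800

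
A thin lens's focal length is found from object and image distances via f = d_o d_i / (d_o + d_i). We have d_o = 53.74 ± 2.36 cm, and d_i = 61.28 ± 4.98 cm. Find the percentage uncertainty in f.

∂f/∂d_o = (d_i/(d_o+d_i))² = 0.284;  ∂f/∂d_i = (d_o/(d_o+d_i))² = 0.218
δf = √((∂f/∂d_o · δd_o)² + (∂f/∂d_i · δd_i)²) = √(0.449 + 1.18) = 1.28 cm
f = 28.63 cm, so δf/f = 1.28/28.63 = 0.0446.

4.46%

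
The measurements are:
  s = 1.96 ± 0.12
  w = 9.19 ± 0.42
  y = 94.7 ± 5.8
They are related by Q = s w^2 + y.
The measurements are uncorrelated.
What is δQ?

Let p = s·w^2 = 166. δp/p = √((1·δs/s)² + (2·δw/w)²) = √(0.00375 + 0.00835) = 0.110, so δp = 18.2.
Q = p + y: δQ = √(δp² + δy²) = √(332 + 33.6) = 19.1

19.1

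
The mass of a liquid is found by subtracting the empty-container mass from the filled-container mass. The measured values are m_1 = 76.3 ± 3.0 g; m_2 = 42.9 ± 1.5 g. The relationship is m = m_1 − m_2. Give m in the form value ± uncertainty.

33.4 ± 3.35 g

Sums and differences: (δm)² = Σ (cᵢ δxᵢ)².
  (δm_1)² = 9.00;  (δm_2)² = 2.25
δm = √(11.2) = 3.35 g
m = 33.4 g.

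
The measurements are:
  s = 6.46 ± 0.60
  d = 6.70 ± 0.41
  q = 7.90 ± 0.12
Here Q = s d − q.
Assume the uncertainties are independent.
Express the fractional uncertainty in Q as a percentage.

13.6%

Let p = s·d = 43.3. δp/p = √((1·δs/s)² + (1·δd/d)²) = √(0.00863 + 0.00374) = 0.111, so δp = 4.81.
Q = p − q: δQ = √(δp² + δq²) = √(23.2 + 0.0144) = 4.82
Q = 35.4, so δQ/Q = 4.82/35.4 = 0.136.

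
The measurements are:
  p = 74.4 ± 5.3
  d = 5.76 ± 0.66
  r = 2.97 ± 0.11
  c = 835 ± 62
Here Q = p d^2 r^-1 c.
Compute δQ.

Since Q is a product/quotient, work with relative uncertainties:
  (1·δp/p)² = (1×0.0712)² = 0.00507;  (2·δd/d)² = (2×0.115)² = 0.0525;  (-1·δr/r)² = (-1×0.0370)² = 0.00137;  (1·δc/c)² = (1×0.0743)² = 0.00551
δQ/Q = √(0.0645) = 0.254
Q = 6.94e+05, so δQ = 0.254 × 6.94e+05 = 1.76e+05.

1.76e+05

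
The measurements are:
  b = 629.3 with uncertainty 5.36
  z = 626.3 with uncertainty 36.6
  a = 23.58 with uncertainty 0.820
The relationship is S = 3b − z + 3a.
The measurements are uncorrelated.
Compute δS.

40.1

Absolute uncertainties add in quadrature for a linear combination:
  (3·δb)² = 259;  (δz)² = 1340;  (3·δa)² = 6.05
δS = √(1600) = 40.1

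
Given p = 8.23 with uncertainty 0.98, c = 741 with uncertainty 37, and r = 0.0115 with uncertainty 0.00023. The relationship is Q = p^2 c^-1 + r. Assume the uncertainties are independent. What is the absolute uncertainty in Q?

Let w = p^2·c^-1 = 0.0914. δw/w = √((2·δp/p)² + (-1·δc/c)²) = √(0.0567 + 0.00249) = 0.243, so δw = 0.0222.
Q = w + r: δQ = √(δw² + δr²) = √(0.000495 + 5.29e-08) = 0.0222

0.0222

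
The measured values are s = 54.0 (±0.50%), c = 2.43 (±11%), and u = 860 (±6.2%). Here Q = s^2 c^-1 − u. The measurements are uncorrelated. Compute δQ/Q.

0.420

Let p = s^2·c^-1 = 1200. δp/p = √((2·δs/s)² + (-1·δc/c)²) = √(0.000100 + 0.0121) = 0.110, so δp = 133.
Q = p − u: δQ = √(δp² + δu²) = √(17600 + 2840) = 143
Q = 340, so δQ/Q = 143/340 = 0.420.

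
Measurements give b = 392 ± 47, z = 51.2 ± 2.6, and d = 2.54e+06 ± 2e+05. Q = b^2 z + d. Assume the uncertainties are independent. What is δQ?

1.94e+06

Let p = b^2·z = 7.87e+06. δp/p = √((2·δb/b)² + (1·δz/z)²) = √(0.0575 + 0.00258) = 0.245, so δp = 1.93e+06.
Q = p + d: δQ = √(δp² + δd²) = √(3.72e+12 + 4e+10) = 1.94e+06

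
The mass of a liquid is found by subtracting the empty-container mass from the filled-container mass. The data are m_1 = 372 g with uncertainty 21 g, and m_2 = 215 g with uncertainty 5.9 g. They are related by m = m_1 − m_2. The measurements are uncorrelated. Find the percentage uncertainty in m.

13.9%

For a sum/difference, combine absolute errors in quadrature:
  (δm_1)² = 441;  (δm_2)² = 34.8
δm = √(476) = 21.8 g
m = 157 g, so δm/m = 21.8/157 = 0.139.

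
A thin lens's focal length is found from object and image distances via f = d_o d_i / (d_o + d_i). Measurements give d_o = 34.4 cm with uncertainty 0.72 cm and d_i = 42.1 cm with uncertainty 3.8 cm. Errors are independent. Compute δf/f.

0.0422

∂f/∂d_o = (d_i/(d_o+d_i))² = 0.303;  ∂f/∂d_i = (d_o/(d_o+d_i))² = 0.202
δf = √((∂f/∂d_o · δd_o)² + (∂f/∂d_i · δd_i)²) = √(0.0475 + 0.590) = 0.799 cm
f = 18.9 cm, so δf/f = 0.799/18.9 = 0.0422.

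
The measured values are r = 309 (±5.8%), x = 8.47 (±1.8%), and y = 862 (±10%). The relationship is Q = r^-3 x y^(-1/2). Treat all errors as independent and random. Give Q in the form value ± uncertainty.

(9.78 ± 1.78) × 10^-9

Relative error in a monomial: (δQ/Q)² = Σ (nᵢ · δxᵢ/xᵢ)².
  (-3·δr/r)² = (-3×0.0580)² = 0.0303;  (1·δx/x)² = (1×0.0180)² = 0.000324;  (−½·δy/y)² = (-0.5×0.100)² = 0.00250
δQ/Q = √(0.0331) = 0.182
Q = 9.78e-09, so δQ = 0.182 × 9.78e-09 = 1.78e-09.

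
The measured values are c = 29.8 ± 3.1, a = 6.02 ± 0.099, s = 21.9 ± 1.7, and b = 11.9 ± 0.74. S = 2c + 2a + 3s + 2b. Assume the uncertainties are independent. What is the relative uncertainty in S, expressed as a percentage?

5.07%

Each term contributes (cᵢ δxᵢ)² to (δS)²:
  (2·δc)² = 38.4;  (2·δa)² = 0.0392;  (3·δs)² = 26.0;  (2·δb)² = 2.19
δS = √(66.7) = 8.17
S = 161, so δS/S = 8.17/161 = 0.0507.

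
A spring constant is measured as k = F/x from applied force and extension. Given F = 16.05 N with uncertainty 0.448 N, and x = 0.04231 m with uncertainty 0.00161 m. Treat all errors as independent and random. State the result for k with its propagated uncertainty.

379.3 ± 17.9 N/m

Each factor contributes (exponent × relative error)² to (δk/k)²:
  (1·δF/F)² = (1×0.0279)² = 0.000779;  (-1·δx/x)² = (-1×0.0381)² = 0.00145
δk/k = √(0.00223) = 0.0472
k = 379.3 N/m, so δk = 0.0472 × 379.3 = 17.9 N/m.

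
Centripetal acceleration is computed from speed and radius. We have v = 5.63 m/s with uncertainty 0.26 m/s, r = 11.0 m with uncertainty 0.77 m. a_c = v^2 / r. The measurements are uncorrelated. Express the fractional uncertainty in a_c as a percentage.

Products/powers → add relative errors in quadrature, weighted by exponent:
  (2·δv/v)² = (2×0.0462)² = 0.00853;  (-1·δr/r)² = (-1×0.0700)² = 0.00490
δa_c/a_c = √(0.0134) = 0.116

11.6%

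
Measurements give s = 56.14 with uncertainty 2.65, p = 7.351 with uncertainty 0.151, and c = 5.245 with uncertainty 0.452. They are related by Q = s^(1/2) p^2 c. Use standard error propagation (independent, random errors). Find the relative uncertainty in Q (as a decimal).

For a monomial Q ∝ s^(1/2), p^2, c, fractional errors add in quadrature:
  (½·δs/s)² = (0.5×0.0472)² = 0.000557;  (2·δp/p)² = (2×0.0205)² = 0.00169;  (1·δc/c)² = (1×0.0862)² = 0.00743
δQ/Q = √(0.00967) = 0.0983

0.0983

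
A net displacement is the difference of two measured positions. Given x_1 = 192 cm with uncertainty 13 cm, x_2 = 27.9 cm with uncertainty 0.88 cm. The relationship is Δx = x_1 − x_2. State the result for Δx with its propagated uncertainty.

Sums and differences: (δΔx)² = Σ (cᵢ δxᵢ)².
  (δx_1)² = 169;  (δx_2)² = 0.774
δΔx = √(170) = 13.0 cm
Δx = 164 cm.

164 ± 13.0 cm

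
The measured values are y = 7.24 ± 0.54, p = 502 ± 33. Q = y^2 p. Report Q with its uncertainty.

26300 ± 4290

Relative error in a monomial: (δQ/Q)² = Σ (nᵢ · δxᵢ/xᵢ)².
  (2·δy/y)² = (2×0.0746)² = 0.0223;  (1·δp/p)² = (1×0.0657)² = 0.00432
δQ/Q = √(0.0266) = 0.163
Q = 26300, so δQ = 0.163 × 26300 = 4290.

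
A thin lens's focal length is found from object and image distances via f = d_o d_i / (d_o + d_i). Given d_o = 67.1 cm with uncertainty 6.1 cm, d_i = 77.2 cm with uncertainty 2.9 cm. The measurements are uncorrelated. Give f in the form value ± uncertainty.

35.9 ± 1.86 cm

∂f/∂d_o = (d_i/(d_o+d_i))² = 0.286;  ∂f/∂d_i = (d_o/(d_o+d_i))² = 0.216
δf = √((∂f/∂d_o · δd_o)² + (∂f/∂d_i · δd_i)²) = √(3.05 + 0.393) = 1.86 cm
f = 35.9 cm.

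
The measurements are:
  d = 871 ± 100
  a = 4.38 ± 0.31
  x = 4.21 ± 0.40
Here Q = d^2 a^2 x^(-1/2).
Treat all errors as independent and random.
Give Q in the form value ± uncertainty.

For a monomial Q ∝ d^2, a^2, x^(-1/2), fractional errors add in quadrature:
  (2·δd/d)² = (2×0.115)² = 0.0527;  (2·δa/a)² = (2×0.0708)² = 0.0200;  (−½·δx/x)² = (-0.5×0.0950)² = 0.00226
δQ/Q = √(0.0750) = 0.274
Q = 7.09e+06, so δQ = 0.274 × 7.09e+06 = 1.94e+06.

(7.09 ± 1.94) × 10^6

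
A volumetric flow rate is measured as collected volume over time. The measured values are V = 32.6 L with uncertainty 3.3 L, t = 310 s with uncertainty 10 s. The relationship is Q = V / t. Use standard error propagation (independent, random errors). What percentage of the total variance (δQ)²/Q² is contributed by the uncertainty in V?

(δQ/Q)² = (1·δV/V)² + (-1·δt/t)²
  V term: (1×0.101)² = 0.0102
  t term: (-1×0.0323)² = 0.00104
Total = 0.0113. Share from V = 0.0102/0.0113 = 0.908.

90.8%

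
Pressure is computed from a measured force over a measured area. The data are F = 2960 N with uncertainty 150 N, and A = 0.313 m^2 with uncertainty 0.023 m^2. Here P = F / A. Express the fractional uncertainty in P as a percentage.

8.93%

Products/powers → add relative errors in quadrature, weighted by exponent:
  (1·δF/F)² = (1×0.0507)² = 0.00257;  (-1·δA/A)² = (-1×0.0735)² = 0.00540
δP/P = √(0.00797) = 0.0893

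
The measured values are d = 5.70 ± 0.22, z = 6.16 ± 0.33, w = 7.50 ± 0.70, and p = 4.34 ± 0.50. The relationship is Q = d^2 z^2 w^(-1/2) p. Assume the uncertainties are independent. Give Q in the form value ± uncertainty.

1950 ± 354

Since Q is a product/quotient, work with relative uncertainties:
  (2·δd/d)² = (2×0.0386)² = 0.00596;  (2·δz/z)² = (2×0.0536)² = 0.0115;  (−½·δw/w)² = (-0.5×0.0933)² = 0.00218;  (1·δp/p)² = (1×0.115)² = 0.0133
δQ/Q = √(0.0329) = 0.181
Q = 1950, so δQ = 0.181 × 1950 = 354.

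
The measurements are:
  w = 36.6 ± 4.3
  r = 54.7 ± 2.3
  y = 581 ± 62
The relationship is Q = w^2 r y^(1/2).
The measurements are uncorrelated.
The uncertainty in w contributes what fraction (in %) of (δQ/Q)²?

(δQ/Q)² = (2·δw/w)² + (1·δr/r)² + (½·δy/y)²
  w term: (2×0.117)² = 0.0552
  r term: (1×0.0420)² = 0.00177
  y term: (0.5×0.107)² = 0.00285
Total = 0.0598. Share from w = 0.0552/0.0598 = 0.923.

92.3%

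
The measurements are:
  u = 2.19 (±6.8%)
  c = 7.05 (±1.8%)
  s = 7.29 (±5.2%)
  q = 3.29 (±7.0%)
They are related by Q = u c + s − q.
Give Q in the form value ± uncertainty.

19.4 ± 1.17

Let p = u·c = 15.4. δp/p = √((1·δu/u)² + (1·δc/c)²) = √(0.00462 + 0.000324) = 0.0703, so δp = 1.09.
Q = p + s − q: δQ = √(δp² + δs² + δq²) = √(1.18 + 0.144 + 0.0530) = 1.17
Q = 19.4.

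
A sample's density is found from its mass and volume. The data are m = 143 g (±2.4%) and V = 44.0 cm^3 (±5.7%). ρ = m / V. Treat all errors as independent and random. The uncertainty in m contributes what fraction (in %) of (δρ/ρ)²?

(δρ/ρ)² = (1·δm/m)² + (-1·δV/V)²
  m term: (1×0.0240)² = 0.000576
  V term: (-1×0.0570)² = 0.00325
Total = 0.00383. Share from m = 0.000576/0.00383 = 0.151.

15.1%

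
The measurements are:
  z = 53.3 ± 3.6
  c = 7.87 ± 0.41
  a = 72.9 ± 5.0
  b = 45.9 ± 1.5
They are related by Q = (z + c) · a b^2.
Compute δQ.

1.05e+06

Let u = z + c = 61.2. δu = √(δz² + δc²) = √(13.0 + 0.168) = 3.62, so δu/u = 0.0592.
Q is then a monomial in u, a, b:
δQ/Q = √((δu/u)² + (1·δa/a)² + (2·δb/b)²) = √(0.00351 + 0.00470 + 0.00427) = 0.112
Q = 9.39e+06, so δQ = 0.112 × 9.39e+06 = 1.05e+06.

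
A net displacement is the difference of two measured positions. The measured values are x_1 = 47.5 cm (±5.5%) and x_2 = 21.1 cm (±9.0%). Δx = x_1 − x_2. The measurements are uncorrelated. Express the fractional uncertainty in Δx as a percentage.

Sums and differences: (δΔx)² = Σ (cᵢ δxᵢ)².
  (δx_1)² = 6.83;  (δx_2)² = 3.61
δΔx = √(10.4) = 3.23 cm
Δx = 26.4 cm, so δΔx/Δx = 3.23/26.4 = 0.122.

12.2%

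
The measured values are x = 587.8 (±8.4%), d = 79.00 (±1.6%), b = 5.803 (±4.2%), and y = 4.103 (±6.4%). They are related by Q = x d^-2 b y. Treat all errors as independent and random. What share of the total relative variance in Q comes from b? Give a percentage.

12.7%

(δQ/Q)² = (1·δx/x)² + (-2·δd/d)² + (1·δb/b)² + (1·δy/y)²
  x term: (1×0.0840)² = 0.00706
  d term: (-2×0.0160)² = 0.00102
  b term: (1×0.0420)² = 0.00176
  y term: (1×0.0640)² = 0.00410
Total = 0.0139. Share from b = 0.00176/0.0139 = 0.127.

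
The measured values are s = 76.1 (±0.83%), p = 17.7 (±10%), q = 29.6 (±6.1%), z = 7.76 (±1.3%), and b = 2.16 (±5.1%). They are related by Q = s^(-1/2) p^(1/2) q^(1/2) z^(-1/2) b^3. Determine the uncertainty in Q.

Products/powers → add relative errors in quadrature, weighted by exponent:
  (−½·δs/s)² = (-0.5×0.00830)² = 1.72e-05;  (½·δp/p)² = (0.5×0.100)² = 0.00250;  (½·δq/q)² = (0.5×0.0610)² = 0.000930;  (−½·δz/z)² = (-0.5×0.0130)² = 4.23e-05;  (3·δb/b)² = (3×0.0510)² = 0.0234
δQ/Q = √(0.0269) = 0.164
Q = 9.49, so δQ = 0.164 × 9.49 = 1.56.

1.56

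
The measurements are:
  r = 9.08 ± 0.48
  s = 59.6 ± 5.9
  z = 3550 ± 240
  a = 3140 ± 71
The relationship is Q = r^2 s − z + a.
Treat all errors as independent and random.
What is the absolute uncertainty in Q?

754

Let p = r^2·s = 4910. δp/p = √((2·δr/r)² + (1·δs/s)²) = √(0.0112 + 0.00980) = 0.145, so δp = 712.
Q = p − z + a: δQ = √(δp² + δz² + δa²) = √(5.07e+05 + 57600 + 5040) = 754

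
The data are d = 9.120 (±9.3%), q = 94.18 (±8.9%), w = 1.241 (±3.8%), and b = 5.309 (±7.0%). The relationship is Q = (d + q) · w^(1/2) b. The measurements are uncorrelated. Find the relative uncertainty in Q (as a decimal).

0.109

Let u = d + q = 103.3. δu = √(δd² + δq²) = √(0.719 + 70.3) = 8.42, so δu/u = 0.0816.
Q is then a monomial in u, w, b:
δQ/Q = √((δu/u)² + (½·δw/w)² + (1·δb/b)²) = √(0.00665 + 0.000361 + 0.00490) = 0.109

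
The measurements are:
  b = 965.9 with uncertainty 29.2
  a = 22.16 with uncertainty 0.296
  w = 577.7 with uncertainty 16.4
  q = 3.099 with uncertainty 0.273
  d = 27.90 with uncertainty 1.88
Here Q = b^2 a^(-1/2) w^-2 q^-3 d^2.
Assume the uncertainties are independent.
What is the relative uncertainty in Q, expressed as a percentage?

30.8%

For a monomial Q ∝ b^2, a^(-1/2), w^-2, q^-3, d^2, fractional errors add in quadrature:
  (2·δb/b)² = (2×0.0302)² = 0.00366;  (−½·δa/a)² = (-0.5×0.0134)² = 4.46e-05;  (-2·δw/w)² = (-2×0.0284)² = 0.00322;  (-3·δq/q)² = (-3×0.0881)² = 0.0698;  (2·δd/d)² = (2×0.0674)² = 0.0182
δQ/Q = √(0.0949) = 0.308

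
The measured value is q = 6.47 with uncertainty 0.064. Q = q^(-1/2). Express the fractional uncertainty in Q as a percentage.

Q is a product of powers, so relative uncertainties combine in quadrature:
  (−½·δq/q)² = (-0.5×0.00989)² = 2.45e-05
δQ/Q = √(2.45e-05) = 0.00495

0.495%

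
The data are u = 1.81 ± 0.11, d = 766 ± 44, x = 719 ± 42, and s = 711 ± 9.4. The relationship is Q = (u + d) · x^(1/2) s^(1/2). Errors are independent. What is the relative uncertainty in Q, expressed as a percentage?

6.47%

Let w = u + d = 768. δw = √(δu² + δd²) = √(0.0121 + 1940) = 44.0, so δw/w = 0.0573.
Q is then a monomial in w, x, s:
δQ/Q = √((δw/w)² + (½·δx/x)² + (½·δs/s)²) = √(0.00328 + 0.000853 + 4.37e-05) = 0.0647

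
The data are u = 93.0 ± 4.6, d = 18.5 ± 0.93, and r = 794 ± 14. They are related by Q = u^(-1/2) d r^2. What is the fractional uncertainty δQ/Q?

0.0662

Relative error in a monomial: (δQ/Q)² = Σ (nᵢ · δxᵢ/xᵢ)².
  (−½·δu/u)² = (-0.5×0.0495)² = 0.000612;  (1·δd/d)² = (1×0.0503)² = 0.00253;  (2·δr/r)² = (2×0.0176)² = 0.00124
δQ/Q = √(0.00438) = 0.0662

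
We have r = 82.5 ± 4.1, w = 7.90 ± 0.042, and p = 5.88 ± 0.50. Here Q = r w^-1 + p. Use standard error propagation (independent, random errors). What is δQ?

Let h = r·w^-1 = 10.4. δh/h = √((1·δr/r)² + (-1·δw/w)²) = √(0.00247 + 2.83e-05) = 0.0500, so δh = 0.522.
Q = h + p: δQ = √(δh² + δp²) = √(0.272 + 0.250) = 0.723

0.723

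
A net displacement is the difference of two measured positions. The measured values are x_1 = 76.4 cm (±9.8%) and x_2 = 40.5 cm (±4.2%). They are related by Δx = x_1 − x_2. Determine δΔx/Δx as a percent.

Absolute uncertainties add in quadrature for a linear combination:
  (δx_1)² = 56.1;  (δx_2)² = 2.89
δΔx = √(59.0) = 7.68 cm
Δx = 35.9 cm, so δΔx/Δx = 7.68/35.9 = 0.214.

21.4%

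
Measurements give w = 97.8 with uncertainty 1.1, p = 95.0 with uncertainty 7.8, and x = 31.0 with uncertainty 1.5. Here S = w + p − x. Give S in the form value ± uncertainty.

Sums and differences: (δS)² = Σ (cᵢ δxᵢ)².
  (δw)² = 1.21;  (δp)² = 60.8;  (δx)² = 2.25
δS = √(64.3) = 8.02
S = 162.

162 ± 8.02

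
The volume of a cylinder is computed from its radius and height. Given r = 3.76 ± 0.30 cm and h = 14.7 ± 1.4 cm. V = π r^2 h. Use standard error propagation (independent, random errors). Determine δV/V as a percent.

18.6%

V is a product of powers, so relative uncertainties combine in quadrature:
  (2·δr/r)² = (2×0.0798)² = 0.0255;  (1·δh/h)² = (1×0.0952)² = 0.00907
δV/V = √(0.0345) = 0.186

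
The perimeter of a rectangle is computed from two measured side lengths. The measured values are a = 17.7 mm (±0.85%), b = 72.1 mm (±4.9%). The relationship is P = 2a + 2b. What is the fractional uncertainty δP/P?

0.0394

P is a linear combination, so absolute uncertainties add in quadrature:
  (2·δa)² = 0.0905;  (2·δb)² = 49.9
δP = √(50.0) = 7.07 mm
P = 180 mm, so δP/P = 7.07/180 = 0.0394.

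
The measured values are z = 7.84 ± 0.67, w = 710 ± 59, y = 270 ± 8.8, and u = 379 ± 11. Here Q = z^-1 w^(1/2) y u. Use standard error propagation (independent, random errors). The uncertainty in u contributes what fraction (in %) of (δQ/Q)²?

7.70%

(δQ/Q)² = (-1·δz/z)² + (½·δw/w)² + (1·δy/y)² + (1·δu/u)²
  z term: (-1×0.0855)² = 0.00730
  w term: (0.5×0.0831)² = 0.00173
  y term: (1×0.0326)² = 0.00106
  u term: (1×0.0290)² = 0.000842
Total = 0.0109. Share from u = 0.000842/0.0109 = 0.0770.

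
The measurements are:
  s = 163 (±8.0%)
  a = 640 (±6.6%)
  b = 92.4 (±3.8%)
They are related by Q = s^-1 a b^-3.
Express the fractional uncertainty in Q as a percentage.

Since Q is a product/quotient, work with relative uncertainties:
  (-1·δs/s)² = (-1×0.0800)² = 0.00640;  (1·δa/a)² = (1×0.0660)² = 0.00436;  (-3·δb/b)² = (-3×0.0380)² = 0.0130
δQ/Q = √(0.0238) = 0.154

15.4%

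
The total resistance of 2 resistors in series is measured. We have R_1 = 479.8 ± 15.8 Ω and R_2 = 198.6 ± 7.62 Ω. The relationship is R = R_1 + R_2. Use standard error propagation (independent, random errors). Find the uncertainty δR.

Sums and differences: (δR)² = Σ (cᵢ δxᵢ)².
  (δR_1)² = 250;  (δR_2)² = 58.1
δR = √(308) = 17.5 Ω

17.5 Ω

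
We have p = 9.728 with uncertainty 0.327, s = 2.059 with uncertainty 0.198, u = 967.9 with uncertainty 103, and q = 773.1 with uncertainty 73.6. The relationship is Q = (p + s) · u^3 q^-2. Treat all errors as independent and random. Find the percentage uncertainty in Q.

Let w = p + s = 11.79. δw = √(δp² + δs²) = √(0.107 + 0.0392) = 0.382, so δw/w = 0.0324.
Q is then a monomial in w, u, q:
δQ/Q = √((δw/w)² + (3·δu/u)² + (-2·δq/q)²) = √(0.00105 + 0.102 + 0.0363) = 0.373

37.3%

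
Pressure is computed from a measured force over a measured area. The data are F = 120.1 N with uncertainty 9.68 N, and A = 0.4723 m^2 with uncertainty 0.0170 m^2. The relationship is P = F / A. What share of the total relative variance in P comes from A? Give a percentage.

16.6%

(δP/P)² = (1·δF/F)² + (-1·δA/A)²
  F term: (1×0.0806)² = 0.00650
  A term: (-1×0.0360)² = 0.00130
Total = 0.00779. Share from A = 0.00130/0.00779 = 0.166.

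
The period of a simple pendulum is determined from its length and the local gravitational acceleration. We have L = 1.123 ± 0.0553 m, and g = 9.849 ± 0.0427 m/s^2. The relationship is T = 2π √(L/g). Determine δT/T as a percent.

T is a product of powers, so relative uncertainties combine in quadrature:
  (½·δL/L)² = (0.5×0.0492)² = 0.000606;  (−½·δg/g)² = (-0.5×0.00434)² = 4.7e-06
δT/T = √(0.000611) = 0.0247

2.47%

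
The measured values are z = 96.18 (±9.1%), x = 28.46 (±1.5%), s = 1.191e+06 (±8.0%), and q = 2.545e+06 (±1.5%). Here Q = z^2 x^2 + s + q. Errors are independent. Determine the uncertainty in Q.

1.39e+06

Let p = z^2·x^2 = 7.493e+06. δp/p = √((2·δz/z)² + (2·δx/x)²) = √(0.0331 + 0.000900) = 0.184, so δp = 1.38e+06.
Q = p + s + q: δQ = √(δp² + δs² + δq²) = √(1.91e+12 + 9.08e+09 + 1.46e+09) = 1.39e+06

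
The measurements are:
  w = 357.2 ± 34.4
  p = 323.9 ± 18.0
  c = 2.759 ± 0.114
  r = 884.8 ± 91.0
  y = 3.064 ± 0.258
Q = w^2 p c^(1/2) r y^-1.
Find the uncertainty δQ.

4.79e+09

Q is a product of powers, so relative uncertainties combine in quadrature:
  (2·δw/w)² = (2×0.0963)² = 0.0371;  (1·δp/p)² = (1×0.0556)² = 0.00309;  (½·δc/c)² = (0.5×0.0413)² = 0.000427;  (1·δr/r)² = (1×0.103)² = 0.0106;  (-1·δy/y)² = (-1×0.0842)² = 0.00709
δQ/Q = √(0.0583) = 0.241
Q = 1.982e+10, so δQ = 0.241 × 1.982e+10 = 4.79e+09.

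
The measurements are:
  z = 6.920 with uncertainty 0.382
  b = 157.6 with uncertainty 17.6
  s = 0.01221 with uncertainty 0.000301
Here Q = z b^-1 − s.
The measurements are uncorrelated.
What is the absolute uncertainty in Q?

0.00548

Let p = z·b^-1 = 0.04391. δp/p = √((1·δz/z)² + (-1·δb/b)²) = √(0.00305 + 0.0125) = 0.125, so δp = 0.00547.
Q = p − s: δQ = √(δp² + δs²) = √(2.99e-05 + 9.06e-08) = 0.00548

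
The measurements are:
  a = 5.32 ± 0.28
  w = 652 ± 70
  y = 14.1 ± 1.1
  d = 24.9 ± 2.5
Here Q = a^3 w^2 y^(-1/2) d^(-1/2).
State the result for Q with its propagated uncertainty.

Q is a product of powers, so relative uncertainties combine in quadrature:
  (3·δa/a)² = (3×0.0526)² = 0.0249;  (2·δw/w)² = (2×0.107)² = 0.0461;  (−½·δy/y)² = (-0.5×0.0780)² = 0.00152;  (−½·δd/d)² = (-0.5×0.100)² = 0.00252
δQ/Q = √(0.0751) = 0.274
Q = 3.42e+06, so δQ = 0.274 × 3.42e+06 = 9.36e+05.

(3.42 ± 0.936) × 10^6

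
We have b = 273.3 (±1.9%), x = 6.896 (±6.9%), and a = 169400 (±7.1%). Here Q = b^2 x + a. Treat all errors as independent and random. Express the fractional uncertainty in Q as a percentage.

Let p = b^2·x = 515100. δp/p = √((2·δb/b)² + (1·δx/x)²) = √(0.00144 + 0.00476) = 0.0788, so δp = 40600.
Q = p + a: δQ = √(δp² + δa²) = √(1.65e+09 + 1.45e+08) = 42300
Q = 684500, so δQ/Q = 42300/684500 = 0.0618.

6.18%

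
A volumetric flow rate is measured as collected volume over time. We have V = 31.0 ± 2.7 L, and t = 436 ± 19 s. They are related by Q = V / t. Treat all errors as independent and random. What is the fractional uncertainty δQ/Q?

0.0974

Q is a product of powers, so relative uncertainties combine in quadrature:
  (1·δV/V)² = (1×0.0871)² = 0.00759;  (-1·δt/t)² = (-1×0.0436)² = 0.00190
δQ/Q = √(0.00948) = 0.0974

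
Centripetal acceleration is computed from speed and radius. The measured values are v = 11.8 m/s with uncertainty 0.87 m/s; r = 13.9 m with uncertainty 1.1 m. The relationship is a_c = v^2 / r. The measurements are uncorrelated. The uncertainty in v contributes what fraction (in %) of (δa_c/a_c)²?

77.6%

(δa_c/a_c)² = (2·δv/v)² + (-1·δr/r)²
  v term: (2×0.0737)² = 0.0217
  r term: (-1×0.0791)² = 0.00626
Total = 0.0280. Share from v = 0.0217/0.0280 = 0.776.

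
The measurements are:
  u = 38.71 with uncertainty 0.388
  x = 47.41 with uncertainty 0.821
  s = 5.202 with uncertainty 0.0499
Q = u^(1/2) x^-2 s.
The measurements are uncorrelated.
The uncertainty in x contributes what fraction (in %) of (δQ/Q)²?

91.1%

(δQ/Q)² = (½·δu/u)² + (-2·δx/x)² + (1·δs/s)²
  u term: (0.5×0.0100)² = 2.51e-05
  x term: (-2×0.0173)² = 0.00120
  s term: (1×0.00959)² = 9.2e-05
Total = 0.00132. Share from x = 0.00120/0.00132 = 0.911.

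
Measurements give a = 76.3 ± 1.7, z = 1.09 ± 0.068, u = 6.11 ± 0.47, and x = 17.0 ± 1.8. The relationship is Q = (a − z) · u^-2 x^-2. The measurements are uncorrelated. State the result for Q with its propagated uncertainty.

Let w = a − z = 75.2. δw = √(δa² + δz²) = √(2.89 + 0.00462) = 1.70, so δw/w = 0.0226.
Q is then a monomial in w, u, x:
δQ/Q = √((δw/w)² + (-2·δu/u)² + (-2·δx/x)²) = √(0.000512 + 0.0237 + 0.0448) = 0.263
Q = 0.00697, so δQ = 0.263 × 0.00697 = 0.00183.

0.00697 ± 0.00183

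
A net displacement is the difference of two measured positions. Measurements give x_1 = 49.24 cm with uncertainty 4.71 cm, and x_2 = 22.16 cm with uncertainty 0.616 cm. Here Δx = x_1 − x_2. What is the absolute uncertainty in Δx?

For a sum/difference, combine absolute errors in quadrature:
  (δx_1)² = 22.2;  (δx_2)² = 0.379
δΔx = √(22.6) = 4.75 cm

4.75 cm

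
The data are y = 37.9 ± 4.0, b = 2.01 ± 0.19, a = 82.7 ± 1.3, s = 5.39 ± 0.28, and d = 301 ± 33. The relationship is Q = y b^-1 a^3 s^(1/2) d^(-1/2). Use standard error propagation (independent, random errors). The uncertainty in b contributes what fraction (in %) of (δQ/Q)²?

34.4%

(δQ/Q)² = (1·δy/y)² + (-1·δb/b)² + (3·δa/a)² + (½·δs/s)² + (−½·δd/d)²
  y term: (1×0.106)² = 0.0111
  b term: (-1×0.0945)² = 0.00894
  a term: (3×0.0157)² = 0.00222
  s term: (0.5×0.0519)² = 0.000675
  d term: (-0.5×0.110)² = 0.00300
Total = 0.0260. Share from b = 0.00894/0.0260 = 0.344.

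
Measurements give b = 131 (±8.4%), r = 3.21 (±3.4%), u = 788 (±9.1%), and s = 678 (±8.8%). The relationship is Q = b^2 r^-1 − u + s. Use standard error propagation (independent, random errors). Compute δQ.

Let p = b^2·r^-1 = 5350. δp/p = √((2·δb/b)² + (-1·δr/r)²) = √(0.0282 + 0.00116) = 0.171, so δp = 916.
Q = p − u + s: δQ = √(δp² + δu² + δs²) = √(8.4e+05 + 5140 + 3560) = 921

921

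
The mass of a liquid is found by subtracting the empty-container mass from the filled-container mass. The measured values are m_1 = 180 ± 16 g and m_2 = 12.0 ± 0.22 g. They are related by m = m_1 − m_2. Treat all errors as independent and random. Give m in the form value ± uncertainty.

168 ± 16.0 g

m is a linear combination, so absolute uncertainties add in quadrature:
  (δm_1)² = 256;  (δm_2)² = 0.0484
δm = √(256) = 16.0 g
m = 168 g.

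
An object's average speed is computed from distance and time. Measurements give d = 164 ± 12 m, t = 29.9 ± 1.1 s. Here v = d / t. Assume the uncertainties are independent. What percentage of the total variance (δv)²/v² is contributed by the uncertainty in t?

(δv/v)² = (1·δd/d)² + (-1·δt/t)²
  d term: (1×0.0732)² = 0.00535
  t term: (-1×0.0368)² = 0.00135
Total = 0.00671. Share from t = 0.00135/0.00671 = 0.202.

20.2%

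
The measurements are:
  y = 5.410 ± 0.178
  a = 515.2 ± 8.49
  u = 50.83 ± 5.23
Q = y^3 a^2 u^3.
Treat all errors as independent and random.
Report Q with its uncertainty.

Relative error in a monomial: (δQ/Q)² = Σ (nᵢ · δxᵢ/xᵢ)².
  (3·δy/y)² = (3×0.0329)² = 0.00974;  (2·δa/a)² = (2×0.0165)² = 0.00109;  (3·δu/u)² = (3×0.103)² = 0.0953
δQ/Q = √(0.106) = 0.326
Q = 5.52e+12, so δQ = 0.326 × 5.52e+12 = 1.8e+12.

(5.520 ± 1.80) × 10^12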